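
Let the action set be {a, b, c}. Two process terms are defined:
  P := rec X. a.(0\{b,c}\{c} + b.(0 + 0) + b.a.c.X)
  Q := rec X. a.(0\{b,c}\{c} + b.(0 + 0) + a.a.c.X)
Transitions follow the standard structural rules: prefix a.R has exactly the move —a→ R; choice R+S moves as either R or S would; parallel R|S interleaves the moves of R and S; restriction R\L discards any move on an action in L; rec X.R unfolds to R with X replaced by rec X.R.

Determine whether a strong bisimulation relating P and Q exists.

NO

Reachable graph of P (5 states):
  m0 = rec X. a.(0\{b,c}\{c} + b.(0 + 0) + b.a.c.X) has moves ··a··> m1
  m1 = 0\{b,c}\{c} + b.(0 + 0) + b.a.c.(rec X. a.(0\{b,c}\{c} + b.(0 + 0) + b.a.c.X)) has moves ··b··> m2, ··b··> m3
  m2 = 0 + 0 has moves deadlocked
  m3 = a.c.(rec X. a.(0\{b,c}\{c} + b.(0 + 0) + b.a.c.X)) has moves ··a··> m4
  m4 = c.(rec X. a.(0\{b,c}\{c} + b.(0 + 0) + b.a.c.X)) has moves ··c··> m0
Reachable graph of Q (5 states):
  n0 = rec X. a.(0\{b,c}\{c} + b.(0 + 0) + a.a.c.X) has moves ··a··> n1
  n1 = 0\{b,c}\{c} + b.(0 + 0) + a.a.c.(rec X. a.(0\{b,c}\{c} + b.(0 + 0) + a.a.c.X)) has moves ··a··> n2, ··b··> n3
  n2 = a.c.(rec X. a.(0\{b,c}\{c} + b.(0 + 0) + a.a.c.X)) has moves ··a··> n4
  n3 = 0 + 0 has moves deadlocked
  n4 = c.(rec X. a.(0\{b,c}\{c} + b.(0 + 0) + a.a.c.X)) has moves ··c··> n0
Partition-refinement fixed point:
  B0 = {m0}
  B1 = {m1}
  B2 = {m3}
  B3 = {m4}
  B4 = {m2, n3}
  B5 = {n0}
  B6 = {n1}
  B7 = {n2}
  B8 = {n4}
m0 ∈ B0, n0 ∈ B5 → different blocks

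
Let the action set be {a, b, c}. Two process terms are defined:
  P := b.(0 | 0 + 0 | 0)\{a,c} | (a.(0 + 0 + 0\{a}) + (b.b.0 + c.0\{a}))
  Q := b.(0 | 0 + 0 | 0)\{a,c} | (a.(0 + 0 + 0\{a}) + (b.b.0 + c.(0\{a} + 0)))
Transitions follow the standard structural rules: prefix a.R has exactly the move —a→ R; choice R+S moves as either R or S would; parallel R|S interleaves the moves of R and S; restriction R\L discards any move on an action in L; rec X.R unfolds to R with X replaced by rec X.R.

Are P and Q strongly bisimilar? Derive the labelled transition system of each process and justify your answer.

P ~ Q

Reachable graph of P (10 states):
  s0 = b.(0 | 0 + 0 | 0)\{a,c} | (a.(0 + 0 + 0\{a}) + (b.b.0 + c.0\{a})) → --a--▸ s1, --b--▸ s2, --b--▸ s3, --c--▸ s4
  s1 = b.(0 | 0 + 0 | 0)\{a,c} | (0 + 0 + 0\{a}) → --b--▸ s5
  s2 = (0 | 0 + 0 | 0)\{a,c} | (a.(0 + 0 + 0\{a}) + (b.b.0 + c.0\{a})) → --a--▸ s5, --b--▸ s6, --c--▸ s7
  s3 = b.(0 | 0 + 0 | 0)\{a,c} | b.0 → --b--▸ s6, --b--▸ s8
  s4 = b.(0 | 0 + 0 | 0)\{a,c} | 0\{a} → --b--▸ s7
  s5 = (0 | 0 + 0 | 0)\{a,c} | (0 + 0 + 0\{a}) → (no moves)
  s6 = (0 | 0 + 0 | 0)\{a,c} | b.0 → --b--▸ s9
  s7 = (0 | 0 + 0 | 0)\{a,c} | 0\{a} → (no moves)
  s8 = b.(0 | 0 + 0 | 0)\{a,c} | 0 → --b--▸ s9
  s9 = (0 | 0 + 0 | 0)\{a,c} | 0 → (no moves)
Reachable graph of Q (10 states):
  t0 = b.(0 | 0 + 0 | 0)\{a,c} | (a.(0 + 0 + 0\{a}) + (b.b.0 + c.(0\{a} + 0))) → --a--▸ t1, --b--▸ t2, --b--▸ t3, --c--▸ t4
  t1 = b.(0 | 0 + 0 | 0)\{a,c} | (0 + 0 + 0\{a}) → --b--▸ t5
  t2 = (0 | 0 + 0 | 0)\{a,c} | (a.(0 + 0 + 0\{a}) + (b.b.0 + c.(0\{a} + 0))) → --a--▸ t5, --b--▸ t6, --c--▸ t7
  t3 = b.(0 | 0 + 0 | 0)\{a,c} | b.0 → --b--▸ t6, --b--▸ t8
  t4 = b.(0 | 0 + 0 | 0)\{a,c} | (0\{a} + 0) → --b--▸ t7
  t5 = (0 | 0 + 0 | 0)\{a,c} | (0 + 0 + 0\{a}) → (no moves)
  t6 = (0 | 0 + 0 | 0)\{a,c} | b.0 → --b--▸ t9
  t7 = (0 | 0 + 0 | 0)\{a,c} | (0\{a} + 0) → (no moves)
  t8 = b.(0 | 0 + 0 | 0)\{a,c} | 0 → --b--▸ t9
  t9 = (0 | 0 + 0 | 0)\{a,c} | 0 → (no moves)
Coarsest stable partition (strong bisimilarity classes):
  B0 = {s0, t0}
  B1 = {s1, s4, s6, s8, t1, t4, t6, t8}
  B2 = {s5, s7, s9, t5, t7, t9}
  B3 = {s3, t3}
  B4 = {s2, t2}
s0 ∈ B0, t0 ∈ B0 → same block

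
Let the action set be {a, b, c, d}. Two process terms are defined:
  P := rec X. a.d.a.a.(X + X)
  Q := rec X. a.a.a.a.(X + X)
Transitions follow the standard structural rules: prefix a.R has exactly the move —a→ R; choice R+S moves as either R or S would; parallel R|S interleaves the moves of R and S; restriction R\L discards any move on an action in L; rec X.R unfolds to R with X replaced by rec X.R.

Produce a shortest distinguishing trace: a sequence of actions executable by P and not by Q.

ad

LTS(P): 5 reachable states
  m0 = rec X. a.d.a.a.(X + X) → --a--▸ m1
  m1 = d.a.a.((rec X. a.d.a.a.(X + X)) + (rec X. a.d.a.a.(X + X))) → --d--▸ m2
  m2 = a.a.((rec X. a.d.a.a.(X + X)) + (rec X. a.d.a.a.(X + X))) → --a--▸ m3
  m3 = a.((rec X. a.d.a.a.(X + X)) + (rec X. a.d.a.a.(X + X))) → --a--▸ m4
  m4 = (rec X. a.d.a.a.(X + X)) + (rec X. a.d.a.a.(X + X)) → --a--▸ m1
LTS(Q): 5 reachable states
  n0 = rec X. a.a.a.a.(X + X) → --a--▸ n1
  n1 = a.a.a.((rec X. a.a.a.a.(X + X)) + (rec X. a.a.a.a.(X + X))) → --a--▸ n2
  n2 = a.a.((rec X. a.a.a.a.(X + X)) + (rec X. a.a.a.a.(X + X))) → --a--▸ n3
  n3 = a.((rec X. a.a.a.a.(X + X)) + (rec X. a.a.a.a.(X + X))) → --a--▸ n4
  n4 = (rec X. a.a.a.a.(X + X)) + (rec X. a.a.a.a.(X + X)) → --a--▸ n1
Trace ⟨ad⟩ through P, begin at {m0}:
  after a @ step 1: {m1}
  after d @ step 2: {m2}
  P completes σ.
Trace ⟨ad⟩ through Q, begin at {n0}:
  after a @ step 1: {n1}
  after d @ step 2: ∅ (Q stuck)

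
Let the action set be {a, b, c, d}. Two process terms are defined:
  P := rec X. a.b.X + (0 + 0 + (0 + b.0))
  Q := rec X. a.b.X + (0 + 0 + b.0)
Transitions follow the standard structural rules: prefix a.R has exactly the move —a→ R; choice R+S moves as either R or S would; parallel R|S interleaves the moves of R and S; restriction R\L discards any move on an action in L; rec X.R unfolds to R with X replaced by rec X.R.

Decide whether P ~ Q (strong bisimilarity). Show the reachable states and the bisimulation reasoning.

P ~ Q

LTS(P): 3 reachable states
  u0 = rec X. a.b.X + (0 + 0 + (0 + b.0)) | —a→ u1, —b→ u2
  u1 = b.(rec X. a.b.X + (0 + 0 + (0 + b.0))) | —b→ u0
  u2 = 0 | ∅
LTS(Q): 3 reachable states
  v0 = rec X. a.b.X + (0 + 0 + b.0) | —a→ v1, —b→ v2
  v1 = b.(rec X. a.b.X + (0 + 0 + b.0)) | —b→ v0
  v2 = 0 | ∅
Partition-refinement fixed point:
  B0 = {u0, v0}
  B1 = {u1, v1}
  B2 = {u2, v2}
u0 ∈ B0, v0 ∈ B0 → same block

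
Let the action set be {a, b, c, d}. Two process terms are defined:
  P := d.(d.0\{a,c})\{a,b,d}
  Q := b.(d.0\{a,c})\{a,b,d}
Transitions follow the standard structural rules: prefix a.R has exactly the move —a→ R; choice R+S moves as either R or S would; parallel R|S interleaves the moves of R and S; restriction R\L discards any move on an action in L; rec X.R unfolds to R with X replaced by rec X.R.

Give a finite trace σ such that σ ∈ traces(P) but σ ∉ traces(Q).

d

LTS(P): 2 reachable states
  s0 = d.(d.0\{a,c})\{a,b,d} → —d→ s1
  s1 = (d.0\{a,c})\{a,b,d} → ∅
LTS(Q): 2 reachable states
  t0 = b.(d.0\{a,c})\{a,b,d} → —b→ t1
  t1 = (d.0\{a,c})\{a,b,d} → ∅
Trace ⟨d⟩ through P, begin at {s0}:
  [1] d ⇒ {s1}
  P completes σ.
Trace ⟨d⟩ through Q, begin at {t0}:
  [1] d ⇒ no successor for Q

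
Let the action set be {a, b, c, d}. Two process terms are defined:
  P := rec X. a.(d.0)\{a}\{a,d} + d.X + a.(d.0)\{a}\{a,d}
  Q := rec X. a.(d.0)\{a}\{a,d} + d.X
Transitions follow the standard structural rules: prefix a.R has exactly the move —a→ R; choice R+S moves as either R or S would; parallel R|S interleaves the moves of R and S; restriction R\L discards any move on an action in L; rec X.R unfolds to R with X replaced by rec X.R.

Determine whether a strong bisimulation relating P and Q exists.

LTS(P): 2 reachable states
  u0 = rec X. a.(d.0)\{a}\{a,d} + d.X + a.(d.0)\{a}\{a,d} → -a-> u1, -d-> u0
  u1 = (d.0)\{a}\{a,d} → (no moves)
LTS(Q): 2 reachable states
  v0 = rec X. a.(d.0)\{a}\{a,d} + d.X → -a-> v1, -d-> v0
  v1 = (d.0)\{a}\{a,d} → (no moves)
Coarsest stable partition (strong bisimilarity classes):
  B0 = {u0, v0}
  B1 = {u1, v1}
u0 ∈ B0, v0 ∈ B0 → same block

YES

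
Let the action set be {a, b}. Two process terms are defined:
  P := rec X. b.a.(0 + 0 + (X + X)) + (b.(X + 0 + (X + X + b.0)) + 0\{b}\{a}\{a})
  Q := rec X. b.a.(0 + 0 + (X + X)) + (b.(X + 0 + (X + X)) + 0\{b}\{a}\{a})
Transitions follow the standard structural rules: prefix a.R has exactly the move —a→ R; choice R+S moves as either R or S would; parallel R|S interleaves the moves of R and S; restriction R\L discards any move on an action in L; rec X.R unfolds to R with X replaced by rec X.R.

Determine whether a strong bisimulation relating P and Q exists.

not bisimilar

Reachable graph of P (5 states):
  u0 = rec X. b.a.(0 + 0 + (X + X)) + (b.(X + 0 + (X + X + b.0)) + 0\{b}\{a}\{a}) ⊢ --b--▸ u1, --b--▸ u2
  u1 = (rec X. b.a.(0 + 0 + (X + X)) + (b.(X + 0 + (X + X + b.0)) + 0\{b}\{a}\{a})) + 0 + ((rec X. b.a.(0 + 0 + (X + X)) + (b.(X + 0 + (X + X + b.0)) + 0\{b}\{a}\{a})) + (rec X. b.a.(0 + 0 + (X + X)) + (b.(X + 0 + (X + X + b.0)) + 0\{b}\{a}\{a})) + b.0) ⊢ --b--▸ u1, --b--▸ u2, --b--▸ u3
  u2 = a.(0 + 0 + ((rec X. b.a.(0 + 0 + (X + X)) + (b.(X + 0 + (X + X + b.0)) + 0\{b}\{a}\{a})) + (rec X. b.a.(0 + 0 + (X + X)) + (b.(X + 0 + (X + X + b.0)) + 0\{b}\{a}\{a})))) ⊢ --a--▸ u4
  u3 = 0 ⊢ ·
  u4 = 0 + 0 + ((rec X. b.a.(0 + 0 + (X + X)) + (b.(X + 0 + (X + X + b.0)) + 0\{b}\{a}\{a})) + (rec X. b.a.(0 + 0 + (X + X)) + (b.(X + 0 + (X + X + b.0)) + 0\{b}\{a}\{a}))) ⊢ --b--▸ u1, --b--▸ u2
Reachable graph of Q (4 states):
  v0 = rec X. b.a.(0 + 0 + (X + X)) + (b.(X + 0 + (X + X)) + 0\{b}\{a}\{a}) ⊢ --b--▸ v1, --b--▸ v2
  v1 = (rec X. b.a.(0 + 0 + (X + X)) + (b.(X + 0 + (X + X)) + 0\{b}\{a}\{a})) + 0 + ((rec X. b.a.(0 + 0 + (X + X)) + (b.(X + 0 + (X + X)) + 0\{b}\{a}\{a})) + (rec X. b.a.(0 + 0 + (X + X)) + (b.(X + 0 + (X + X)) + 0\{b}\{a}\{a}))) ⊢ --b--▸ v1, --b--▸ v2
  v2 = a.(0 + 0 + ((rec X. b.a.(0 + 0 + (X + X)) + (b.(X + 0 + (X + X)) + 0\{b}\{a}\{a})) + (rec X. b.a.(0 + 0 + (X + X)) + (b.(X + 0 + (X + X)) + 0\{b}\{a}\{a})))) ⊢ --a--▸ v3
  v3 = 0 + 0 + ((rec X. b.a.(0 + 0 + (X + X)) + (b.(X + 0 + (X + X)) + 0\{b}\{a}\{a})) + (rec X. b.a.(0 + 0 + (X + X)) + (b.(X + 0 + (X + X)) + 0\{b}\{a}\{a}))) ⊢ --b--▸ v1, --b--▸ v2
Bisimilarity quotient blocks:
  B0 = {u0, u4}
  B1 = {u2}
  B2 = {u1}
  B3 = {u3}
  B4 = {v0, v1, v3}
  B5 = {v2}
u0 ∈ B0, v0 ∈ B4 → different blocks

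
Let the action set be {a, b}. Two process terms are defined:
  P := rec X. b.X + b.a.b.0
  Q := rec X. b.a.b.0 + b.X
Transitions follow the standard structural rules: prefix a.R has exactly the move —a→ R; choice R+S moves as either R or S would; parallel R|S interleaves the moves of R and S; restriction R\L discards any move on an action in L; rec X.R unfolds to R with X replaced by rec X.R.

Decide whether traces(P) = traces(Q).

traces(P) = traces(Q)

LTS(P): 4 reachable states
  u0 = rec X. b.X + b.a.b.0 → —b→ u0, —b→ u1
  u1 = a.b.0 → —a→ u2
  u2 = b.0 → —b→ u3
  u3 = 0 → stopped
LTS(Q): 4 reachable states
  v0 = rec X. b.a.b.0 + b.X → —b→ v0, —b→ v1
  v1 = a.b.0 → —a→ v2
  v2 = b.0 → —b→ v3
  v3 = 0 → stopped
Coarsest stable partition (strong bisimilarity classes):
  B0 = {u0, v0}
  B1 = {u1, v1}
  B2 = {u2, v2}
  B3 = {u3, v3}
u0 ∈ B0, v0 ∈ B0 → same block
Bisimilar ⇒ trace-equivalent.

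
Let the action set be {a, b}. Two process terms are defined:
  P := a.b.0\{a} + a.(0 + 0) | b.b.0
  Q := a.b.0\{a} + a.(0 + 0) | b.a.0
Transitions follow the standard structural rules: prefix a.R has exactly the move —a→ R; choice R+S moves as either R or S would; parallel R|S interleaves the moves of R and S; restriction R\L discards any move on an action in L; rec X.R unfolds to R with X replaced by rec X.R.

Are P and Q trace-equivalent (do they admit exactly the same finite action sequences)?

traces(P) ≠ traces(Q) — witness ⟨bb⟩

P's transition system — 8 states:
  m0 = a.b.0\{a} + a.(0 + 0) | b.b.0 | —a→ m1, —a→ m2, —b→ m3
  m1 = (0 + 0) | b.b.0 | —b→ m4
  m2 = b.0\{a} | —b→ m5
  m3 = a.(0 + 0) | b.0 | —a→ m4, —b→ m6
  m4 = (0 + 0) | b.0 | —b→ m7
  m5 = 0\{a} | stopped
  m6 = a.(0 + 0) | 0 | —a→ m7
  m7 = (0 + 0) | 0 | stopped
Q's transition system — 8 states:
  n0 = a.b.0\{a} + a.(0 + 0) | b.a.0 | —a→ n1, —a→ n2, —b→ n3
  n1 = (0 + 0) | b.a.0 | —b→ n4
  n2 = b.0\{a} | —b→ n5
  n3 = a.(0 + 0) | a.0 | —a→ n4, —a→ n6
  n4 = (0 + 0) | a.0 | —a→ n7
  n5 = 0\{a} | stopped
  n6 = a.(0 + 0) | 0 | —a→ n7
  n7 = (0 + 0) | 0 | stopped
Trace ⟨bb⟩ through P, begin at {m0}:
  step 1 (b): {m3}
  step 2 (b): {m6}
  — P admits the full trace.
Trace ⟨bb⟩ through Q, begin at {n0}:
  step 1 (b): {n3}
  step 2 (b): no successor for Q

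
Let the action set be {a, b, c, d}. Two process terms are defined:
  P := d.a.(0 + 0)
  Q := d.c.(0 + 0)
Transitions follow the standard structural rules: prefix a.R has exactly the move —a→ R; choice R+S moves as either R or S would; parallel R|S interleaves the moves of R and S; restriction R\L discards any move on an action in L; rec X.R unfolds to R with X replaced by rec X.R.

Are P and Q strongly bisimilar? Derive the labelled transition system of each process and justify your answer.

not bisimilar

P's transition system — 3 states:
  u0 = d.a.(0 + 0) | -d-> u1
  u1 = a.(0 + 0) | -a-> u2
  u2 = 0 + 0 | ∅
Q's transition system — 3 states:
  v0 = d.c.(0 + 0) | -d-> v1
  v1 = c.(0 + 0) | -c-> v2
  v2 = 0 + 0 | ∅
Partition-refinement fixed point:
  B0 = {u0}
  B1 = {u1}
  B2 = {u2, v2}
  B3 = {v0}
  B4 = {v1}
u0 ∈ B0, v0 ∈ B3 → different blocks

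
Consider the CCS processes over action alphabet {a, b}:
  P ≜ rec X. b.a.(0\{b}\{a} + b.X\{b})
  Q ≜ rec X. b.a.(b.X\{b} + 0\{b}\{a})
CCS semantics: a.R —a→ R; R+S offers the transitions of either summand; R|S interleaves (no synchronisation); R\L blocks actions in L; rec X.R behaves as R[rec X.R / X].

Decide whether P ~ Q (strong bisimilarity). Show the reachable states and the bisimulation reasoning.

LTS(P): 4 reachable states
  p0 = rec X. b.a.(0\{b}\{a} + b.X\{b}) ⊢ ··b··> p1
  p1 = a.(0\{b}\{a} + b.(rec X. b.a.(0\{b}\{a} + b.X\{b}))\{b}) ⊢ ··a··> p2
  p2 = 0\{b}\{a} + b.(rec X. b.a.(0\{b}\{a} + b.X\{b}))\{b} ⊢ ··b··> p3
  p3 = (rec X. b.a.(0\{b}\{a} + b.X\{b}))\{b} ⊢ stopped
LTS(Q): 4 reachable states
  q0 = rec X. b.a.(b.X\{b} + 0\{b}\{a}) ⊢ ··b··> q1
  q1 = a.(b.(rec X. b.a.(b.X\{b} + 0\{b}\{a}))\{b} + 0\{b}\{a}) ⊢ ··a··> q2
  q2 = b.(rec X. b.a.(b.X\{b} + 0\{b}\{a}))\{b} + 0\{b}\{a} ⊢ ··b··> q3
  q3 = (rec X. b.a.(b.X\{b} + 0\{b}\{a}))\{b} ⊢ stopped
Bisimilarity quotient blocks:
  B0 = {p0, q0}
  B1 = {p1, q1}
  B2 = {p2, q2}
  B3 = {p3, q3}
p0 ∈ B0, q0 ∈ B0 → same block

bisimilar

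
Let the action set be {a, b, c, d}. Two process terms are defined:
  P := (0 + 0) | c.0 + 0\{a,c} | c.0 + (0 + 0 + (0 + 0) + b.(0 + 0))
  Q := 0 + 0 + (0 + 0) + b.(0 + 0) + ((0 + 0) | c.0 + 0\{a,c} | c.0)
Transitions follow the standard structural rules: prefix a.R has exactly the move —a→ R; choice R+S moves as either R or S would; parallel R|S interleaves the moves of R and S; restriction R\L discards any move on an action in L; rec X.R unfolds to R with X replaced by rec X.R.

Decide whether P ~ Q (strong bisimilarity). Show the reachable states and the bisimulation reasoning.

Reachable graph of P (4 states):
  p0 = (0 + 0) | c.0 + 0\{a,c} | c.0 + (0 + 0 + (0 + 0) + b.(0 + 0)) has moves —b→ p1, —c→ p2, —c→ p3
  p1 = 0 + 0 has moves ∅
  p2 = (0 + 0) | 0 has moves ∅
  p3 = 0\{a,c} | 0 has moves ∅
Reachable graph of Q (4 states):
  q0 = 0 + 0 + (0 + 0) + b.(0 + 0) + ((0 + 0) | c.0 + 0\{a,c} | c.0) has moves —b→ q1, —c→ q2, —c→ q3
  q1 = 0 + 0 has moves ∅
  q2 = (0 + 0) | 0 has moves ∅
  q3 = 0\{a,c} | 0 has moves ∅
Coarsest stable partition (strong bisimilarity classes):
  B0 = {p0, q0}
  B1 = {p1, p2, p3, q1, q2, q3}
p0 ∈ B0, q0 ∈ B0 → same block

bisimilar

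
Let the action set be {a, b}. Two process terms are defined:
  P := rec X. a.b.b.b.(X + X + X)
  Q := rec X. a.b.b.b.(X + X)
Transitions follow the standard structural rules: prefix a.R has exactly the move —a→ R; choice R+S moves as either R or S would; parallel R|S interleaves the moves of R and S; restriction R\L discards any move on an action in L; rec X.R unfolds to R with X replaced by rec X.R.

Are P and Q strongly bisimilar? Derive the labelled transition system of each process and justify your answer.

P ~ Q

P's transition system — 5 states:
  p0 = rec X. a.b.b.b.(X + X + X) ⊢ ··a··> p1
  p1 = b.b.b.((rec X. a.b.b.b.(X + X + X)) + (rec X. a.b.b.b.(X + X + X)) + (rec X. a.b.b.b.(X + X + X))) ⊢ ··b··> p2
  p2 = b.b.((rec X. a.b.b.b.(X + X + X)) + (rec X. a.b.b.b.(X + X + X)) + (rec X. a.b.b.b.(X + X + X))) ⊢ ··b··> p3
  p3 = b.((rec X. a.b.b.b.(X + X + X)) + (rec X. a.b.b.b.(X + X + X)) + (rec X. a.b.b.b.(X + X + X))) ⊢ ··b··> p4
  p4 = (rec X. a.b.b.b.(X + X + X)) + (rec X. a.b.b.b.(X + X + X)) + (rec X. a.b.b.b.(X + X + X)) ⊢ ··a··> p1
Q's transition system — 5 states:
  q0 = rec X. a.b.b.b.(X + X) ⊢ ··a··> q1
  q1 = b.b.b.((rec X. a.b.b.b.(X + X)) + (rec X. a.b.b.b.(X + X))) ⊢ ··b··> q2
  q2 = b.b.((rec X. a.b.b.b.(X + X)) + (rec X. a.b.b.b.(X + X))) ⊢ ··b··> q3
  q3 = b.((rec X. a.b.b.b.(X + X)) + (rec X. a.b.b.b.(X + X))) ⊢ ··b··> q4
  q4 = (rec X. a.b.b.b.(X + X)) + (rec X. a.b.b.b.(X + X)) ⊢ ··a··> q1
Partition-refinement fixed point:
  B0 = {p0, p4, q0, q4}
  B1 = {p1, q1}
  B2 = {p2, q2}
  B3 = {p3, q3}
p0 ∈ B0, q0 ∈ B0 → same block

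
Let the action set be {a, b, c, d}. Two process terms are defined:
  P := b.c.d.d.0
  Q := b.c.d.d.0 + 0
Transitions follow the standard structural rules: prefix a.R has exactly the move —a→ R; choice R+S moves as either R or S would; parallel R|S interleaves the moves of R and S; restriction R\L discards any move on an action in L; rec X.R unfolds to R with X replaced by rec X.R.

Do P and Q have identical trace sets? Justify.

trace-equivalent

LTS(P): 5 reachable states
  s0 = b.c.d.d.0 has moves -b-> s1
  s1 = c.d.d.0 has moves -c-> s2
  s2 = d.d.0 has moves -d-> s3
  s3 = d.0 has moves -d-> s4
  s4 = 0 has moves ∅
LTS(Q): 5 reachable states
  t0 = b.c.d.d.0 + 0 has moves -b-> t1
  t1 = c.d.d.0 has moves -c-> t2
  t2 = d.d.0 has moves -d-> t3
  t3 = d.0 has moves -d-> t4
  t4 = 0 has moves ∅
Bisimilarity quotient blocks:
  B0 = {s0, t0}
  B1 = {s1, t1}
  B2 = {s2, t2}
  B3 = {s3, t3}
  B4 = {s4, t4}
s0 ∈ B0, t0 ∈ B0 → same block
Bisimilar ⇒ trace-equivalent.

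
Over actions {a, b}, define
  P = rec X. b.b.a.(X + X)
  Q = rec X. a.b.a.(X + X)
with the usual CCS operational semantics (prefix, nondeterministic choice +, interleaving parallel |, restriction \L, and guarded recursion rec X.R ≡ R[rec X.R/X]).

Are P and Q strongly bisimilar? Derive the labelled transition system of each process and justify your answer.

P ≁ Q

Reachable graph of P (4 states):
  p0 = rec X. b.b.a.(X + X) has moves --b--▸ p1
  p1 = b.a.((rec X. b.b.a.(X + X)) + (rec X. b.b.a.(X + X))) has moves --b--▸ p2
  p2 = a.((rec X. b.b.a.(X + X)) + (rec X. b.b.a.(X + X))) has moves --a--▸ p3
  p3 = (rec X. b.b.a.(X + X)) + (rec X. b.b.a.(X + X)) has moves --b--▸ p1
Reachable graph of Q (4 states):
  q0 = rec X. a.b.a.(X + X) has moves --a--▸ q1
  q1 = b.a.((rec X. a.b.a.(X + X)) + (rec X. a.b.a.(X + X))) has moves --b--▸ q2
  q2 = a.((rec X. a.b.a.(X + X)) + (rec X. a.b.a.(X + X))) has moves --a--▸ q3
  q3 = (rec X. a.b.a.(X + X)) + (rec X. a.b.a.(X + X)) has moves --a--▸ q1
Partition-refinement fixed point:
  B0 = {p0, p3}
  B1 = {p1}
  B2 = {p2}
  B3 = {q0, q3}
  B4 = {q1}
  B5 = {q2}
p0 ∈ B0, q0 ∈ B3 → different blocks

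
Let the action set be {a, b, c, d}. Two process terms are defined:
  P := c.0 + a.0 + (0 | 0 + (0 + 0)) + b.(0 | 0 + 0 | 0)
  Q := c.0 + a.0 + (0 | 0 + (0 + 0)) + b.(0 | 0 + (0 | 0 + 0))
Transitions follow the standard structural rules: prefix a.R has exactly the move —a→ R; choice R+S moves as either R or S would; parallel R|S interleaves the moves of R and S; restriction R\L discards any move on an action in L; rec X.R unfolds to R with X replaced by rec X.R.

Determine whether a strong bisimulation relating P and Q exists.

LTS(P): 3 reachable states
  m0 = c.0 + a.0 + (0 | 0 + (0 + 0)) + b.(0 | 0 + 0 | 0) has moves =a=> m1, =b=> m2, =c=> m1
  m1 = 0 has moves ·
  m2 = 0 | 0 + 0 | 0 has moves ·
LTS(Q): 3 reachable states
  n0 = c.0 + a.0 + (0 | 0 + (0 + 0)) + b.(0 | 0 + (0 | 0 + 0)) has moves =a=> n1, =b=> n2, =c=> n1
  n1 = 0 has moves ·
  n2 = 0 | 0 + (0 | 0 + 0) has moves ·
Bisimilarity quotient blocks:
  B0 = {m0, n0}
  B1 = {m1, m2, n1, n2}
m0 ∈ B0, n0 ∈ B0 → same block

YES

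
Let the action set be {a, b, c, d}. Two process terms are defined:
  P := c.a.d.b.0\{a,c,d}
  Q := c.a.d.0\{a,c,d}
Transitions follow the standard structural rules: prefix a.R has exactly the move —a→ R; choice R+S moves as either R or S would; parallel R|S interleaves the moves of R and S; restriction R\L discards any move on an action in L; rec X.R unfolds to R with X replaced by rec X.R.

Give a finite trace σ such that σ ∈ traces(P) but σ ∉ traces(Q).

cadb

LTS(P): 5 reachable states
  s0 = c.a.d.b.0\{a,c,d} ⊢ =c=> s1
  s1 = a.d.b.0\{a,c,d} ⊢ =a=> s2
  s2 = d.b.0\{a,c,d} ⊢ =d=> s3
  s3 = b.0\{a,c,d} ⊢ =b=> s4
  s4 = 0\{a,c,d} ⊢ ∅
LTS(Q): 4 reachable states
  t0 = c.a.d.0\{a,c,d} ⊢ =c=> t1
  t1 = a.d.0\{a,c,d} ⊢ =a=> t2
  t2 = d.0\{a,c,d} ⊢ =d=> t3
  t3 = 0\{a,c,d} ⊢ ∅
Run σ = ⟨cadb⟩ on P: start {s0}
  [1] c ⇒ {s1}
  [2] a ⇒ {s2}
  [3] d ⇒ {s3}
  [4] b ⇒ {s4}
  — P admits the full trace.
Run σ = ⟨cadb⟩ on Q: start {t0}
  [1] c ⇒ {t1}
  [2] a ⇒ {t2}
  [3] d ⇒ {t3}
  [4] b ⇒ ∅ (Q stuck)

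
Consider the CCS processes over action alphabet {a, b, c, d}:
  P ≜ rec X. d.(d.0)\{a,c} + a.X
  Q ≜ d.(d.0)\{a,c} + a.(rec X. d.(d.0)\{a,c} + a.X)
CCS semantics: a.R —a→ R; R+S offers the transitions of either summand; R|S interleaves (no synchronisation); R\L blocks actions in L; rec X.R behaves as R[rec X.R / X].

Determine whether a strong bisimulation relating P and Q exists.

P ~ Q

P's transition system — 3 states:
  u0 = rec X. d.(d.0)\{a,c} + a.X :: =a=> u0, =d=> u1
  u1 = (d.0)\{a,c} :: =d=> u2
  u2 = 0\{a,c} :: stopped
Q's transition system — 4 states:
  v0 = d.(d.0)\{a,c} + a.(rec X. d.(d.0)\{a,c} + a.X) :: =a=> v1, =d=> v2
  v1 = rec X. d.(d.0)\{a,c} + a.X :: =a=> v1, =d=> v2
  v2 = (d.0)\{a,c} :: =d=> v3
  v3 = 0\{a,c} :: stopped
Partition-refinement fixed point:
  B0 = {u0, v0, v1}
  B1 = {u1, v2}
  B2 = {u2, v3}
u0 ∈ B0, v0 ∈ B0 → same block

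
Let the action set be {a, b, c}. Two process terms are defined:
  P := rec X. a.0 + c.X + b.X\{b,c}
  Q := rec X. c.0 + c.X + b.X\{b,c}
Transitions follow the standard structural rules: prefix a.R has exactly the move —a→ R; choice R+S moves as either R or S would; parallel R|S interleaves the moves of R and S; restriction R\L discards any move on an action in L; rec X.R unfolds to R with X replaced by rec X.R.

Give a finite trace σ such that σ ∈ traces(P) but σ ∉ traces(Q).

a

P's transition system — 4 states:
  m0 = rec X. a.0 + c.X + b.X\{b,c} :: —a→ m1, —b→ m2, —c→ m0
  m1 = 0 :: stopped
  m2 = (rec X. a.0 + c.X + b.X\{b,c})\{b,c} :: —a→ m3
  m3 = 0\{b,c} :: stopped
Q's transition system — 3 states:
  n0 = rec X. c.0 + c.X + b.X\{b,c} :: —b→ n1, —c→ n0, —c→ n2
  n1 = (rec X. c.0 + c.X + b.X\{b,c})\{b,c} :: stopped
  n2 = 0 :: stopped
Trace ⟨a⟩ through P, begin at {m0}:
  [1] a ⇒ {m1}
  — P admits the full trace.
Trace ⟨a⟩ through Q, begin at {n0}:
  [1] a ⇒ ∅  — Q cannot continue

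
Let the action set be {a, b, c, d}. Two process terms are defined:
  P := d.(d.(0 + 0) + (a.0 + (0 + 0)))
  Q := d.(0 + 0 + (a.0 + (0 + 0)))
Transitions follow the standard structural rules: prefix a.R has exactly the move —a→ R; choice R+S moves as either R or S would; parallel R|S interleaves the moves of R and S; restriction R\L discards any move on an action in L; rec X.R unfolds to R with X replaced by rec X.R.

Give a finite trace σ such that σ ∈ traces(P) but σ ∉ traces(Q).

Reachable graph of P (4 states):
  s0 = d.(d.(0 + 0) + (a.0 + (0 + 0))) ⊢ -d-> s1
  s1 = d.(0 + 0) + (a.0 + (0 + 0)) ⊢ -a-> s2, -d-> s3
  s2 = 0 ⊢ stopped
  s3 = 0 + 0 ⊢ stopped
Reachable graph of Q (3 states):
  t0 = d.(0 + 0 + (a.0 + (0 + 0))) ⊢ -d-> t1
  t1 = 0 + 0 + (a.0 + (0 + 0)) ⊢ -a-> t2
  t2 = 0 ⊢ stopped
Trace ⟨dd⟩ through P, begin at {s0}:
  step 1 (d): {s1}
  step 2 (d): {s3}
  ✓ P
Trace ⟨dd⟩ through Q, begin at {t0}:
  step 1 (d): {t1}
  step 2 (d): ∅ (Q stuck)

dd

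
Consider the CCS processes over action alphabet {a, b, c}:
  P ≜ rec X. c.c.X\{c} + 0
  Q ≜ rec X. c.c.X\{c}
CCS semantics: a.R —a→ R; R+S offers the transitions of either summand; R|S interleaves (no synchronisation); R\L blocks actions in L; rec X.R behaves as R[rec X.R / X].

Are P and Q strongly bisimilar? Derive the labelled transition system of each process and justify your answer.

P's transition system — 3 states:
  p0 = rec X. c.c.X\{c} + 0 ⊢ =c=> p1
  p1 = c.(rec X. c.c.X\{c} + 0)\{c} ⊢ =c=> p2
  p2 = (rec X. c.c.X\{c} + 0)\{c} ⊢ ·
Q's transition system — 3 states:
  q0 = rec X. c.c.X\{c} ⊢ =c=> q1
  q1 = c.(rec X. c.c.X\{c})\{c} ⊢ =c=> q2
  q2 = (rec X. c.c.X\{c})\{c} ⊢ ·
Bisimilarity quotient blocks:
  B0 = {p0, q0}
  B1 = {p1, q1}
  B2 = {p2, q2}
p0 ∈ B0, q0 ∈ B0 → same block

YES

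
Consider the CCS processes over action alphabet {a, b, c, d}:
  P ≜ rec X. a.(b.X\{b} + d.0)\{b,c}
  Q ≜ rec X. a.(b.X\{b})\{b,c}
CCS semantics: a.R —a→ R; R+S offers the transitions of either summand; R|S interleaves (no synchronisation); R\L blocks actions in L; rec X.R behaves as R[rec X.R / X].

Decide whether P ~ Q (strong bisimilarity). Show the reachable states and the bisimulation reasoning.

not bisimilar

LTS(P): 3 reachable states
  m0 = rec X. a.(b.X\{b} + d.0)\{b,c} :: ··a··> m1
  m1 = (b.(rec X. a.(b.X\{b} + d.0)\{b,c})\{b} + d.0)\{b,c} :: ··d··> m2
  m2 = 0\{b,c} :: ·
LTS(Q): 2 reachable states
  n0 = rec X. a.(b.X\{b})\{b,c} :: ··a··> n1
  n1 = (b.(rec X. a.(b.X\{b})\{b,c})\{b})\{b,c} :: ·
Coarsest stable partition (strong bisimilarity classes):
  B0 = {m0}
  B1 = {m1}
  B2 = {m2, n1}
  B3 = {n0}
m0 ∈ B0, n0 ∈ B3 → different blocks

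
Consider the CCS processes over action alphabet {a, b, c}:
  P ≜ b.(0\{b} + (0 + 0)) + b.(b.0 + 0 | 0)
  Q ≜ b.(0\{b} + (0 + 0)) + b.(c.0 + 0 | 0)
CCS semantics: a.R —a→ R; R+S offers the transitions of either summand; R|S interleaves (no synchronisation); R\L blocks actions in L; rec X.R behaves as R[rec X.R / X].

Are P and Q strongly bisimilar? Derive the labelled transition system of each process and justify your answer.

not bisimilar

P's transition system — 4 states:
  m0 = b.(0\{b} + (0 + 0)) + b.(b.0 + 0 | 0) ⊢ —b→ m1, —b→ m2
  m1 = 0\{b} + (0 + 0) ⊢ ∅
  m2 = b.0 + 0 | 0 ⊢ —b→ m3
  m3 = 0 ⊢ ∅
Q's transition system — 4 states:
  n0 = b.(0\{b} + (0 + 0)) + b.(c.0 + 0 | 0) ⊢ —b→ n1, —b→ n2
  n1 = 0\{b} + (0 + 0) ⊢ ∅
  n2 = c.0 + 0 | 0 ⊢ —c→ n3
  n3 = 0 ⊢ ∅
Partition-refinement fixed point:
  B0 = {m0}
  B1 = {m2}
  B2 = {m1, m3, n1, n3}
  B3 = {n0}
  B4 = {n2}
m0 ∈ B0, n0 ∈ B3 → different blocks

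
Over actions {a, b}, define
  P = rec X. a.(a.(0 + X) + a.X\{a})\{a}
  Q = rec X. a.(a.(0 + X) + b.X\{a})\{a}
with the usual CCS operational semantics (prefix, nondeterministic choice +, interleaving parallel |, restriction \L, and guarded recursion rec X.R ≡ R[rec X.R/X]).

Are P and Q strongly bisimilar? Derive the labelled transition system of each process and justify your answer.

Reachable graph of P (2 states):
  m0 = rec X. a.(a.(0 + X) + a.X\{a})\{a} has moves —a→ m1
  m1 = (a.(0 + (rec X. a.(a.(0 + X) + a.X\{a})\{a})) + a.(rec X. a.(a.(0 + X) + a.X\{a})\{a})\{a})\{a} has moves ∅
Reachable graph of Q (3 states):
  n0 = rec X. a.(a.(0 + X) + b.X\{a})\{a} has moves —a→ n1
  n1 = (a.(0 + (rec X. a.(a.(0 + X) + b.X\{a})\{a})) + b.(rec X. a.(a.(0 + X) + b.X\{a})\{a})\{a})\{a} has moves —b→ n2
  n2 = (rec X. a.(a.(0 + X) + b.X\{a})\{a})\{a}\{a} has moves ∅
Bisimilarity quotient blocks:
  B0 = {m0}
  B1 = {m1, n2}
  B2 = {n0}
  B3 = {n1}
m0 ∈ B0, n0 ∈ B2 → different blocks

NO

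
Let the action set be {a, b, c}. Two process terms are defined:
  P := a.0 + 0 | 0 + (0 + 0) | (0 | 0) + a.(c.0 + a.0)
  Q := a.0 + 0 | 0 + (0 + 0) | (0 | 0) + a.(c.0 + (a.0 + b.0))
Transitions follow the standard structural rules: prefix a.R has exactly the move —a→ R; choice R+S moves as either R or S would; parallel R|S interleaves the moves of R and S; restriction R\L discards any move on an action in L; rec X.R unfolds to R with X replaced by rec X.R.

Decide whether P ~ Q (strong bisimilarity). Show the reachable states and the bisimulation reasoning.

P's transition system — 3 states:
  m0 = a.0 + 0 | 0 + (0 + 0) | (0 | 0) + a.(c.0 + a.0) has moves —a→ m1, —a→ m2
  m1 = 0 has moves ·
  m2 = c.0 + a.0 has moves —a→ m1, —c→ m1
Q's transition system — 3 states:
  n0 = a.0 + 0 | 0 + (0 + 0) | (0 | 0) + a.(c.0 + (a.0 + b.0)) has moves —a→ n1, —a→ n2
  n1 = 0 has moves ·
  n2 = c.0 + (a.0 + b.0) has moves —a→ n1, —b→ n1, —c→ n1
Bisimilarity quotient blocks:
  B0 = {m0}
  B1 = {m1, n1}
  B2 = {m2}
  B3 = {n0}
  B4 = {n2}
m0 ∈ B0, n0 ∈ B3 → different blocks

P ≁ Q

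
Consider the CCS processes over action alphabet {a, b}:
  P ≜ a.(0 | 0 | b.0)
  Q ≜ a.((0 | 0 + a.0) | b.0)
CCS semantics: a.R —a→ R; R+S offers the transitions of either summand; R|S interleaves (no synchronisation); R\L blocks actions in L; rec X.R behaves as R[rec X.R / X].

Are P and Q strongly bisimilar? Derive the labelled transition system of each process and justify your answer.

not bisimilar

Reachable graph of P (3 states):
  p0 = a.(0 | 0 | b.0) → --a--▸ p1
  p1 = 0 | 0 | b.0 → --b--▸ p2
  p2 = 0 | 0 | 0 → ·
Reachable graph of Q (5 states):
  q0 = a.((0 | 0 + a.0) | b.0) → --a--▸ q1
  q1 = (0 | 0 + a.0) | b.0 → --a--▸ q2, --b--▸ q3
  q2 = 0 | b.0 → --b--▸ q4
  q3 = (0 | 0 + a.0) | 0 → --a--▸ q4
  q4 = 0 | 0 → ·
Coarsest stable partition (strong bisimilarity classes):
  B0 = {p0}
  B1 = {p1, q2}
  B2 = {p2, q4}
  B3 = {q0}
  B4 = {q1}
  B5 = {q3}
p0 ∈ B0, q0 ∈ B3 → different blocks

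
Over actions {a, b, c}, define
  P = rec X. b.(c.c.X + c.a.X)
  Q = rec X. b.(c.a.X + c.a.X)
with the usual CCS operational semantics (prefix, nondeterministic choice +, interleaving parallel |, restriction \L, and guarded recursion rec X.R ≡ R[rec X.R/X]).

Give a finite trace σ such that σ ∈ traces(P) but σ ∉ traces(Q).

Reachable graph of P (4 states):
  p0 = rec X. b.(c.c.X + c.a.X) ⊢ ··b··> p1
  p1 = c.c.(rec X. b.(c.c.X + c.a.X)) + c.a.(rec X. b.(c.c.X + c.a.X)) ⊢ ··c··> p2, ··c··> p3
  p2 = a.(rec X. b.(c.c.X + c.a.X)) ⊢ ··a··> p0
  p3 = c.(rec X. b.(c.c.X + c.a.X)) ⊢ ··c··> p0
Reachable graph of Q (3 states):
  q0 = rec X. b.(c.a.X + c.a.X) ⊢ ··b··> q1
  q1 = c.a.(rec X. b.(c.a.X + c.a.X)) + c.a.(rec X. b.(c.a.X + c.a.X)) ⊢ ··c··> q2
  q2 = a.(rec X. b.(c.a.X + c.a.X)) ⊢ ··a··> q0
Trace ⟨bcc⟩ through P, begin at {p0}:
  after b @ step 1: {p1}
  after c @ step 2: {p2, p3}
  after c @ step 3: {p0}
  ✓ P
Trace ⟨bcc⟩ through Q, begin at {q0}:
  after b @ step 1: {q1}
  after c @ step 2: {q2}
  after c @ step 3: no successor for Q

bcc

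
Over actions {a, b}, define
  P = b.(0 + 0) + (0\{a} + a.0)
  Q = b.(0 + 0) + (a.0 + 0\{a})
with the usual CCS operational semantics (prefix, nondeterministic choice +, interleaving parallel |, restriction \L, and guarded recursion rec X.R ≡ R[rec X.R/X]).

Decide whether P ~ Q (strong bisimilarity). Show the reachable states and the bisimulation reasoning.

P ~ Q

P's transition system — 3 states:
  s0 = b.(0 + 0) + (0\{a} + a.0) ⊢ -a-> s1, -b-> s2
  s1 = 0 ⊢ ∅
  s2 = 0 + 0 ⊢ ∅
Q's transition system — 3 states:
  t0 = b.(0 + 0) + (a.0 + 0\{a}) ⊢ -a-> t1, -b-> t2
  t1 = 0 ⊢ ∅
  t2 = 0 + 0 ⊢ ∅
Bisimilarity quotient blocks:
  B0 = {s0, t0}
  B1 = {s1, s2, t1, t2}
s0 ∈ B0, t0 ∈ B0 → same block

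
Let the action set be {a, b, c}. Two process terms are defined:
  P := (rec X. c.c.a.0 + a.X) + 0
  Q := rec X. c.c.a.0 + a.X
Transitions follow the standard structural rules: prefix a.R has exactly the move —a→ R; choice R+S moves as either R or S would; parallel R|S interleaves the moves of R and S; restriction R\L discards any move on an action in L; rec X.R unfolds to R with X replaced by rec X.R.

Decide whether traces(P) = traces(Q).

traces(P) = traces(Q)

Reachable graph of P (5 states):
  s0 = (rec X. c.c.a.0 + a.X) + 0 → --a--▸ s1, --c--▸ s2
  s1 = rec X. c.c.a.0 + a.X → --a--▸ s1, --c--▸ s2
  s2 = c.a.0 → --c--▸ s3
  s3 = a.0 → --a--▸ s4
  s4 = 0 → deadlocked
Reachable graph of Q (4 states):
  t0 = rec X. c.c.a.0 + a.X → --a--▸ t0, --c--▸ t1
  t1 = c.a.0 → --c--▸ t2
  t2 = a.0 → --a--▸ t3
  t3 = 0 → deadlocked
Coarsest stable partition (strong bisimilarity classes):
  B0 = {s0, s1, t0}
  B1 = {s2, t1}
  B2 = {s3, t2}
  B3 = {s4, t3}
s0 ∈ B0, t0 ∈ B0 → same block
Bisimilar ⇒ trace-equivalent.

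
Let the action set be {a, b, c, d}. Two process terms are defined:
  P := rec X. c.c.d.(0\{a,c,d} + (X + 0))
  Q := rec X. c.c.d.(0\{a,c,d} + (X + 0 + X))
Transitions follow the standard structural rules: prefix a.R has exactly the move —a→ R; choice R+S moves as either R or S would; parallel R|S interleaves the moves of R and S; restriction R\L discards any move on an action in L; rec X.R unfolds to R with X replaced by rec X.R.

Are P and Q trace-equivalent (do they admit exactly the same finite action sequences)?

P's transition system — 4 states:
  u0 = rec X. c.c.d.(0\{a,c,d} + (X + 0)) :: ··c··> u1
  u1 = c.d.(0\{a,c,d} + ((rec X. c.c.d.(0\{a,c,d} + (X + 0))) + 0)) :: ··c··> u2
  u2 = d.(0\{a,c,d} + ((rec X. c.c.d.(0\{a,c,d} + (X + 0))) + 0)) :: ··d··> u3
  u3 = 0\{a,c,d} + ((rec X. c.c.d.(0\{a,c,d} + (X + 0))) + 0) :: ··c··> u1
Q's transition system — 4 states:
  v0 = rec X. c.c.d.(0\{a,c,d} + (X + 0 + X)) :: ··c··> v1
  v1 = c.d.(0\{a,c,d} + ((rec X. c.c.d.(0\{a,c,d} + (X + 0 + X))) + 0 + (rec X. c.c.d.(0\{a,c,d} + (X + 0 + X))))) :: ··c··> v2
  v2 = d.(0\{a,c,d} + ((rec X. c.c.d.(0\{a,c,d} + (X + 0 + X))) + 0 + (rec X. c.c.d.(0\{a,c,d} + (X + 0 + X))))) :: ··d··> v3
  v3 = 0\{a,c,d} + ((rec X. c.c.d.(0\{a,c,d} + (X + 0 + X))) + 0 + (rec X. c.c.d.(0\{a,c,d} + (X + 0 + X)))) :: ··c··> v1
Coarsest stable partition (strong bisimilarity classes):
  B0 = {u0, u3, v0, v3}
  B1 = {u1, v1}
  B2 = {u2, v2}
u0 ∈ B0, v0 ∈ B0 → same block
Bisimilar ⇒ trace-equivalent.

YES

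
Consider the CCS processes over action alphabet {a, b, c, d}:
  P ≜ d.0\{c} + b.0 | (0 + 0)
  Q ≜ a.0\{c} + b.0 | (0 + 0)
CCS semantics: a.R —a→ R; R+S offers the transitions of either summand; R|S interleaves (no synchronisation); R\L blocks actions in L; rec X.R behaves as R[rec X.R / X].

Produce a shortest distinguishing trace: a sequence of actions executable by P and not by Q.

Reachable graph of P (3 states):
  p0 = d.0\{c} + b.0 | (0 + 0) has moves =b=> p1, =d=> p2
  p1 = 0 | (0 + 0) has moves (no moves)
  p2 = 0\{c} has moves (no moves)
Reachable graph of Q (3 states):
  q0 = a.0\{c} + b.0 | (0 + 0) has moves =a=> q1, =b=> q2
  q1 = 0\{c} has moves (no moves)
  q2 = 0 | (0 + 0) has moves (no moves)
Executing d from P (initial set {p0}):
  [1] d ⇒ {p2}
  P completes σ.
Executing d from Q (initial set {q0}):
  [1] d ⇒ no successor for Q

d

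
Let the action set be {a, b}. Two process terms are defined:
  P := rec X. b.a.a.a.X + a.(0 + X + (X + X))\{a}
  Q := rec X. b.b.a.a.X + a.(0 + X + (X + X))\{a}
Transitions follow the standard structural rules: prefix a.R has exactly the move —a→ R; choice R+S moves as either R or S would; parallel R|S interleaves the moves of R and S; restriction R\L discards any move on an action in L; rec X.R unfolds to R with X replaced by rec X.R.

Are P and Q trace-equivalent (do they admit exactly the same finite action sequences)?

LTS(P): 6 reachable states
  p0 = rec X. b.a.a.a.X + a.(0 + X + (X + X))\{a} ⊢ =a=> p1, =b=> p2
  p1 = (0 + (rec X. b.a.a.a.X + a.(0 + X + (X + X))\{a}) + ((rec X. b.a.a.a.X + a.(0 + X + (X + X))\{a}) + (rec X. b.a.a.a.X + a.(0 + X + (X + X))\{a})))\{a} ⊢ =b=> p3
  p2 = a.a.a.(rec X. b.a.a.a.X + a.(0 + X + (X + X))\{a}) ⊢ =a=> p4
  p3 = (a.a.a.(rec X. b.a.a.a.X + a.(0 + X + (X + X))\{a}))\{a} ⊢ (no moves)
  p4 = a.a.(rec X. b.a.a.a.X + a.(0 + X + (X + X))\{a}) ⊢ =a=> p5
  p5 = a.(rec X. b.a.a.a.X + a.(0 + X + (X + X))\{a}) ⊢ =a=> p0
LTS(Q): 7 reachable states
  q0 = rec X. b.b.a.a.X + a.(0 + X + (X + X))\{a} ⊢ =a=> q1, =b=> q2
  q1 = (0 + (rec X. b.b.a.a.X + a.(0 + X + (X + X))\{a}) + ((rec X. b.b.a.a.X + a.(0 + X + (X + X))\{a}) + (rec X. b.b.a.a.X + a.(0 + X + (X + X))\{a})))\{a} ⊢ =b=> q3
  q2 = b.a.a.(rec X. b.b.a.a.X + a.(0 + X + (X + X))\{a}) ⊢ =b=> q4
  q3 = (b.a.a.(rec X. b.b.a.a.X + a.(0 + X + (X + X))\{a}))\{a} ⊢ =b=> q5
  q4 = a.a.(rec X. b.b.a.a.X + a.(0 + X + (X + X))\{a}) ⊢ =a=> q6
  q5 = (a.a.(rec X. b.b.a.a.X + a.(0 + X + (X + X))\{a}))\{a} ⊢ (no moves)
  q6 = a.(rec X. b.b.a.a.X + a.(0 + X + (X + X))\{a}) ⊢ =a=> q0
Executing ba from P (initial set {p0}):
  step 1 (b): {p2}
  step 2 (a): {p4}
  — P admits the full trace.
Executing ba from Q (initial set {q0}):
  step 1 (b): {q2}
  step 2 (a): ∅ (Q stuck)

traces(P) ≠ traces(Q) — witness ⟨ba⟩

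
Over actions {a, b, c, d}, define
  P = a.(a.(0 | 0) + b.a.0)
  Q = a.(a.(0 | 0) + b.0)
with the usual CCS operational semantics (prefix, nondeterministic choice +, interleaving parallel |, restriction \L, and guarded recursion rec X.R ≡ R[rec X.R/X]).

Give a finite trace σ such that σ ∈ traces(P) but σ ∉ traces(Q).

aba

P's transition system — 5 states:
  u0 = a.(a.(0 | 0) + b.a.0) has moves =a=> u1
  u1 = a.(0 | 0) + b.a.0 has moves =a=> u2, =b=> u3
  u2 = 0 | 0 has moves ∅
  u3 = a.0 has moves =a=> u4
  u4 = 0 has moves ∅
Q's transition system — 4 states:
  v0 = a.(a.(0 | 0) + b.0) has moves =a=> v1
  v1 = a.(0 | 0) + b.0 has moves =a=> v2, =b=> v3
  v2 = 0 | 0 has moves ∅
  v3 = 0 has moves ∅
Trace ⟨aba⟩ through P, begin at {u0}:
  after a @ step 1: {u1}
  after b @ step 2: {u3}
  after a @ step 3: {u4}
  — P admits the full trace.
Trace ⟨aba⟩ through Q, begin at {v0}:
  after a @ step 1: {v1}
  after b @ step 2: {v3}
  after a @ step 3: ∅  — Q cannot continue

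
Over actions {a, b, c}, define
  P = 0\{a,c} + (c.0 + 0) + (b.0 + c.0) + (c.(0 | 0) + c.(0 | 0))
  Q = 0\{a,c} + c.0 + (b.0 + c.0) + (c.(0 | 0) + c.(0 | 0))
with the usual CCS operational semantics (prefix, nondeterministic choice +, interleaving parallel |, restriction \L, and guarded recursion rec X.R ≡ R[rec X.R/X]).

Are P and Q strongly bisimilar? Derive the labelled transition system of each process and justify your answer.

YES

Reachable graph of P (3 states):
  p0 = 0\{a,c} + (c.0 + 0) + (b.0 + c.0) + (c.(0 | 0) + c.(0 | 0)) → -b-> p1, -c-> p1, -c-> p2
  p1 = 0 → ·
  p2 = 0 | 0 → ·
Reachable graph of Q (3 states):
  q0 = 0\{a,c} + c.0 + (b.0 + c.0) + (c.(0 | 0) + c.(0 | 0)) → -b-> q1, -c-> q1, -c-> q2
  q1 = 0 → ·
  q2 = 0 | 0 → ·
Partition-refinement fixed point:
  B0 = {p0, q0}
  B1 = {p1, p2, q1, q2}
p0 ∈ B0, q0 ∈ B0 → same block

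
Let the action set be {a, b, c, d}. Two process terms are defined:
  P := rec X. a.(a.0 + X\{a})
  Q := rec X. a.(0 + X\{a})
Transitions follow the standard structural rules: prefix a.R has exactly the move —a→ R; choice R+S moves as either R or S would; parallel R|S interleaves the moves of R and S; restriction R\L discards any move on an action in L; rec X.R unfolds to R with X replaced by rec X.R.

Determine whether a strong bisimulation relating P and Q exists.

LTS(P): 3 reachable states
  m0 = rec X. a.(a.0 + X\{a}) :: —a→ m1
  m1 = a.0 + (rec X. a.(a.0 + X\{a}))\{a} :: —a→ m2
  m2 = 0 :: ∅
LTS(Q): 2 reachable states
  n0 = rec X. a.(0 + X\{a}) :: —a→ n1
  n1 = 0 + (rec X. a.(0 + X\{a}))\{a} :: ∅
Bisimilarity quotient blocks:
  B0 = {m0}
  B1 = {m1, n0}
  B2 = {m2, n1}
m0 ∈ B0, n0 ∈ B1 → different blocks

P ≁ Q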